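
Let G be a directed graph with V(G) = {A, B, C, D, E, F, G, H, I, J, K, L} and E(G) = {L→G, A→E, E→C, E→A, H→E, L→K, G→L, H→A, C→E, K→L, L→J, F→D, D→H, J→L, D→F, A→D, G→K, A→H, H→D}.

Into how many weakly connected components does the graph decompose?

From A: component {A, C, D, E, F, H}.
From B: component {B}.
From G: component {G, J, K, L}.
From I: component {I}.
That's 4 components.

4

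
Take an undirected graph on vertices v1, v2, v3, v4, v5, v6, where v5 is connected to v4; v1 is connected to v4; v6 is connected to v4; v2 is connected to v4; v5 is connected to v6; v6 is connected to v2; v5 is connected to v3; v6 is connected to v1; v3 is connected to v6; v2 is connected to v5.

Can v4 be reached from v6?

Yes

Explore from v6.
Distance 1: reach v1, v2, v3, v4, v5.
Found v4.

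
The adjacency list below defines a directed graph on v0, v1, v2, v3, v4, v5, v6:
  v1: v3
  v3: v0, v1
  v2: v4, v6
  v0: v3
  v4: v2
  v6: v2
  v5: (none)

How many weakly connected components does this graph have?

3

From v0: component {v0, v1, v3}.
From v2: component {v2, v4, v6}.
From v5: component {v5}.
That's 3 components.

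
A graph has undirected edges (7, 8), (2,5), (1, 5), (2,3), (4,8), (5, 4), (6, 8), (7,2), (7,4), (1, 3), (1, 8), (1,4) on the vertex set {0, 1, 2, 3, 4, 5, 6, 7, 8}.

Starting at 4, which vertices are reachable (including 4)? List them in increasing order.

1, 2, 3, 4, 5, 6, 7, 8

Start at 4.
Its neighbours: 1, 5, 7, 8.
Then their neighbours: 2, 3, 6.
Nothing further is reachable.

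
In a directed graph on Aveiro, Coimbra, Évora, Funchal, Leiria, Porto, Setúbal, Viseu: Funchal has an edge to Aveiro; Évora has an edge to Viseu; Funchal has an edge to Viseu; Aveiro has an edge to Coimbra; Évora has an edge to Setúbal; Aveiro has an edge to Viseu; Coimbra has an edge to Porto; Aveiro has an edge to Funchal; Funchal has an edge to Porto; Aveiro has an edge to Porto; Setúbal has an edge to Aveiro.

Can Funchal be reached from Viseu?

Viseu has no outgoing edges, so nothing is reachable from it.

No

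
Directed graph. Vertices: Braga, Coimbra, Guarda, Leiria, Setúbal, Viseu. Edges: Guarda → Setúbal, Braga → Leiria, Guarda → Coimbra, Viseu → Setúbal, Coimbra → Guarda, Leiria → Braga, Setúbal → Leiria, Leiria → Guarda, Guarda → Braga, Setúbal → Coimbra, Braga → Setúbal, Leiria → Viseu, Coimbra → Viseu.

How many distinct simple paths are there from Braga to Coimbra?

Braga→Leiria→Guarda→Coimbra
Braga→Leiria→Guarda→Setúbal→Coimbra
Braga→Leiria→Viseu→Setúbal→Coimbra
Braga→Setúbal→Coimbra
Braga→Setúbal→Leiria→Guarda→Coimbra

5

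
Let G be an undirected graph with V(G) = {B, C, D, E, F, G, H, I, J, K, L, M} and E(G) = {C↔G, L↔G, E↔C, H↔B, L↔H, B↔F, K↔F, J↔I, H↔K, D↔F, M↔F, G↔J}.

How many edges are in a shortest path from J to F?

5

Distance 0: J.
Distance 1: G, I.
Distance 2: C, L.
Distance 3: E, H.
Distance 4: B, K.
Distance 5: F — contains F.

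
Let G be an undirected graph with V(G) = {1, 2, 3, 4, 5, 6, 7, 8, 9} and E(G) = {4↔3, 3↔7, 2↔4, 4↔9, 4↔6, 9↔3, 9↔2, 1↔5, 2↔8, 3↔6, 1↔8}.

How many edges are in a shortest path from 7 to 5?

6

Distance 0: 7.
Distance 1: 3.
Distance 2: 4, 6, 9.
Distance 3: 2.
Distance 4: 8.
Distance 5: 1.
Distance 6: 5 — contains 5.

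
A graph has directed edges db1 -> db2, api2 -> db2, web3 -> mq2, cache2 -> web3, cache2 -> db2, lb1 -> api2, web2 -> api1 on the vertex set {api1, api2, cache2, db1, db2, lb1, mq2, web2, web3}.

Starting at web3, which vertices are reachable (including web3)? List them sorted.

Start at web3.
Its neighbours: mq2.
Nothing further is reachable.

mq2, web3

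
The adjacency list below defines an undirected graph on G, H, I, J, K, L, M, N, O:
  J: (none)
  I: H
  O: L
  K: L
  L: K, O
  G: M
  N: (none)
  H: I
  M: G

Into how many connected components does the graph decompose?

From G: component {G, M}.
From H: component {H, I}.
From J: component {J}.
From K: component {K, L, O}.
From N: component {N}.
That's 5 components.

5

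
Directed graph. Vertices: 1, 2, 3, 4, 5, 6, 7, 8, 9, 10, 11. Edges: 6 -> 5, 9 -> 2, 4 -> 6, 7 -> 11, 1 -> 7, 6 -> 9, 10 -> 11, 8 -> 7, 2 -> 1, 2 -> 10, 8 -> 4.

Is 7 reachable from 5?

5 has no outgoing edges, so nothing is reachable from it.

No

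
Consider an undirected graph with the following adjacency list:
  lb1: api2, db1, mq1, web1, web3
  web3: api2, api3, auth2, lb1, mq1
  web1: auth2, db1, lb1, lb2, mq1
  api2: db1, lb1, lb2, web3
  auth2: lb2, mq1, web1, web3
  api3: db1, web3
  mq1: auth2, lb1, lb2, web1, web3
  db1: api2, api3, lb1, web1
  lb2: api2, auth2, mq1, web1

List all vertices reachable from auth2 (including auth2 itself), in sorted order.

Start at auth2.
Its neighbours: lb2, mq1, web1, web3.
Then their neighbours: api2, api3, db1, lb1.
Every vertex is now reached.

api2, api3, auth2, db1, lb1, lb2, mq1, web1, web3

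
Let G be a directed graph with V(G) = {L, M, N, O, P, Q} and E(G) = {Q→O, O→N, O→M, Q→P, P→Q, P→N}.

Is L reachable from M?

No

M has no outgoing edges, so nothing is reachable from it.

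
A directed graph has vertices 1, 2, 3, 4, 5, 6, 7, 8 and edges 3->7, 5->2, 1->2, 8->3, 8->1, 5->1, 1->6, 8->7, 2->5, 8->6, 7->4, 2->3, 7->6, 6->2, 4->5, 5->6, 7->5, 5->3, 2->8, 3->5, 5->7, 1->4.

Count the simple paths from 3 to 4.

3→5→1→2→8→7→4
3→5→1→4
3→5→1→6→2→8→7→4
3→5→2→8→1→4
3→5→2→8→7→4
3→5→6→2→8→1→4
3→5→6→2→8→7→4
3→5→7→4
3→5→7→6→2→8→1→4
3→7→4
3→7→5→1→4
3→7→5→2→8→1→4
3→7→5→6→2→8→1→4
3→7→6→2→5→1→4
3→7→6→2→8→1→4

15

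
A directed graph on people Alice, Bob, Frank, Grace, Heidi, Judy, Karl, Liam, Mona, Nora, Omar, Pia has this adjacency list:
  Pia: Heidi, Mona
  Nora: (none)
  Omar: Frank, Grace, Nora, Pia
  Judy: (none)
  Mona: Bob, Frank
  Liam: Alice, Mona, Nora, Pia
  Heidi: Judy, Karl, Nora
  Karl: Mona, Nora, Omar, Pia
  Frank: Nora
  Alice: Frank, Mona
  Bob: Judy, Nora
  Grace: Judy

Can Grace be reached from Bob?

Explore from Bob.
Distance 1: reach Judy, Nora.
The search from Bob is exhausted; no directed path reaches Grace.

No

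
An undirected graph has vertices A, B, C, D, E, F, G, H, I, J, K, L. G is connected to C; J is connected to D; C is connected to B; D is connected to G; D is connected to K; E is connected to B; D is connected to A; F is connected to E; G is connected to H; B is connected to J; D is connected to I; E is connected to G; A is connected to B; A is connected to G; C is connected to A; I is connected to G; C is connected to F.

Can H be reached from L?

L has no edges, so nothing is reachable from it.

No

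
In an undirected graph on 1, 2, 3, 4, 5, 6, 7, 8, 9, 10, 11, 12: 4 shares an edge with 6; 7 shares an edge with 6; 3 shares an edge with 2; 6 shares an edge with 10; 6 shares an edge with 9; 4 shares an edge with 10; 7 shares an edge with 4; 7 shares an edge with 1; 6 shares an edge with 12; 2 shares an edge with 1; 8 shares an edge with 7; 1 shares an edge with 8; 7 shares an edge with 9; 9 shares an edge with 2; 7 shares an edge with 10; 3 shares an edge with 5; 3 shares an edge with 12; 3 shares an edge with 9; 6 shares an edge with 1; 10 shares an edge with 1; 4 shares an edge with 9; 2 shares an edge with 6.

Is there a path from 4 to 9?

Explore from 4.
Distance 1: reach 6, 7, 9, 10.
Found 9.

Yes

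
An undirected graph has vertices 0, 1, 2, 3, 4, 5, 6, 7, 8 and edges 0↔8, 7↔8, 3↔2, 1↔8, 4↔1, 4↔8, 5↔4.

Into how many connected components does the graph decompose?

3

From 0: component {0, 1, 4, 5, 7, 8}.
From 2: component {2, 3}.
From 6: component {6}.
That's 3 components.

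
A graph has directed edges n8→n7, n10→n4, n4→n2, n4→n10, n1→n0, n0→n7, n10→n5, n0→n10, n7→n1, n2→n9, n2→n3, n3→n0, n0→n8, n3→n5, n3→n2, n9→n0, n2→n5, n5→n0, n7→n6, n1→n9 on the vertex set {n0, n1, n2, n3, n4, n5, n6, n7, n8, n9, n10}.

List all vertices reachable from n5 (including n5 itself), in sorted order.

n0, n1, n2, n3, n4, n5, n6, n7, n8, n9, n10

Start at n5.
Its neighbours: n0.
Then their neighbours: n7, n8, n10.
Then next layer: n1, n4, n6.
Then next layer: n2, n9.
Then next layer: n3.
Every vertex is now reached.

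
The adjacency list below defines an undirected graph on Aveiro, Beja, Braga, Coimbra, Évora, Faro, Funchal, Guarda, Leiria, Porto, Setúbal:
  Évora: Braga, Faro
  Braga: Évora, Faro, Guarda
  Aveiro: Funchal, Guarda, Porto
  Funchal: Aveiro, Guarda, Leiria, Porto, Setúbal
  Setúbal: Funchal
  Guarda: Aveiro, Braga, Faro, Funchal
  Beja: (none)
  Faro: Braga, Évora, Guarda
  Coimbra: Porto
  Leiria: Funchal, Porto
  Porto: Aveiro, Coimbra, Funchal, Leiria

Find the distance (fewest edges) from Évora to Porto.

Distance 0: Évora.
Distance 1: Braga, Faro.
Distance 2: Guarda.
Distance 3: Aveiro, Funchal.
Distance 4: Leiria, Porto, Setúbal — contains Porto.

4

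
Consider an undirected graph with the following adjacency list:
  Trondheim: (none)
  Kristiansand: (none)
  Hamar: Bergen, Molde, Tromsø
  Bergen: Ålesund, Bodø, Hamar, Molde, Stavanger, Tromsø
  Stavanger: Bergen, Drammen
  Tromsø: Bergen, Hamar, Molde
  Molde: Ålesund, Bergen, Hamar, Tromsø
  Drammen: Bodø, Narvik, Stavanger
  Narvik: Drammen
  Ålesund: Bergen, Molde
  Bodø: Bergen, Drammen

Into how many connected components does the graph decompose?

From Ålesund: component {Ålesund, Bergen, Bodø, Drammen, Hamar, Molde, Narvik, Stavanger, Tromsø}.
From Kristiansand: component {Kristiansand}.
From Trondheim: component {Trondheim}.
That's 3 components.

3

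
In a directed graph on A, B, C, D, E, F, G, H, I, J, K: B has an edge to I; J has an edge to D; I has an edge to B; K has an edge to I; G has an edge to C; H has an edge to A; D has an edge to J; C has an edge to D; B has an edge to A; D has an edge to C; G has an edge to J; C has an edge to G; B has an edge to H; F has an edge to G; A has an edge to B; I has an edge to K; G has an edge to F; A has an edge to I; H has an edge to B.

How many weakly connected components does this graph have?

From A: component {A, B, H, I, K}.
From C: component {C, D, F, G, J}.
From E: component {E}.
That's 3 components.

3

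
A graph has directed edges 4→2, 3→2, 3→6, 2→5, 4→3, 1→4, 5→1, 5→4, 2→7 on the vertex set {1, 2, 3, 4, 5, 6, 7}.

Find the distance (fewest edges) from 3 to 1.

3

Distance 0: 3.
Distance 1: 2, 6.
Distance 2: 5, 7.
Distance 3: 1, 4 — contains 1.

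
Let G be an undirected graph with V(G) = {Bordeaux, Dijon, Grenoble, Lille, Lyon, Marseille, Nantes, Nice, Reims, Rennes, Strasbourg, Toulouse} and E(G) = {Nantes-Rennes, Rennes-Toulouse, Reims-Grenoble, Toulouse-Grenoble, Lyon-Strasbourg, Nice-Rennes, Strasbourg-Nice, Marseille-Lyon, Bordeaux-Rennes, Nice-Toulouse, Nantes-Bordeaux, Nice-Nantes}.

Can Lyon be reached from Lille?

Lille has no edges, so nothing is reachable from it.

No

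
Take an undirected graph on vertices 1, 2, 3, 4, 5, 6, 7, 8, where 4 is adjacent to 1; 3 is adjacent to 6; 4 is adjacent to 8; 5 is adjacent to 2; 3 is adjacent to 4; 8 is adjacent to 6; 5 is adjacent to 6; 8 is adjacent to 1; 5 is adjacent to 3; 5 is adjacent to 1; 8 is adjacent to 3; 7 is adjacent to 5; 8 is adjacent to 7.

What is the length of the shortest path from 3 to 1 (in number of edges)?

Distance 0: 3.
Distance 1: 4, 5, 6, 8.
Distance 2: 1, 2, 7 — contains 1.

2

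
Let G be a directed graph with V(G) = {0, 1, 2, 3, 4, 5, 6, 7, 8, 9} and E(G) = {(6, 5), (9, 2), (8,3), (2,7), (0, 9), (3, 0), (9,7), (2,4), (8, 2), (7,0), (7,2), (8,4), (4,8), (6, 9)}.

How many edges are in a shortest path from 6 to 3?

5

Distance 0: 6.
Distance 1: 5, 9.
Distance 2: 2, 7.
Distance 3: 0, 4.
Distance 4: 8.
Distance 5: 3 — contains 3.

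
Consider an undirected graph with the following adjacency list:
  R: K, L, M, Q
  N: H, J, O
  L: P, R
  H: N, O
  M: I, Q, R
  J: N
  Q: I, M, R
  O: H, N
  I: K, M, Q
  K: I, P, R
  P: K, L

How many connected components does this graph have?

2

From H: component {H, J, N, O}.
From I: component {I, K, L, M, P, Q, R}.
That's 2 components.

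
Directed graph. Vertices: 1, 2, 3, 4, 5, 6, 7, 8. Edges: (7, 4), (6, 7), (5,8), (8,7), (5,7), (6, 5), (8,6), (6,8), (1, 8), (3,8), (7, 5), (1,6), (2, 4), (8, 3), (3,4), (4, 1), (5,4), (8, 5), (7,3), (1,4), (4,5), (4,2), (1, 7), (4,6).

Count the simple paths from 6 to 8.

6→5→4→1→7→3→8
6→5→4→1→8
6→5→7→3→4→1→8
6→5→7→3→8
6→5→7→4→1→8
6→5→8
6→7→3→4→1→8
6→7→3→4→5→8
6→7→3→8
6→7→4→1→8
6→7→4→5→8
6→7→5→4→1→8
6→7→5→8
6→8

14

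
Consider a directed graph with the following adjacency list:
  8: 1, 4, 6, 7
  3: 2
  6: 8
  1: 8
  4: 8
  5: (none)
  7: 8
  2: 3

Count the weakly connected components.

3

From 1: component {1, 4, 6, 7, 8}.
From 2: component {2, 3}.
From 5: component {5}.
That's 3 components.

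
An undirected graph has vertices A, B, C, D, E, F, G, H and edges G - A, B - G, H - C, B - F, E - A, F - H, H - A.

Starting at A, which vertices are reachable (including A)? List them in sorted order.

A, B, C, E, F, G, H

Start at A.
Its neighbours: E, G, H.
Then their neighbours: B, C, F.
Nothing further is reachable.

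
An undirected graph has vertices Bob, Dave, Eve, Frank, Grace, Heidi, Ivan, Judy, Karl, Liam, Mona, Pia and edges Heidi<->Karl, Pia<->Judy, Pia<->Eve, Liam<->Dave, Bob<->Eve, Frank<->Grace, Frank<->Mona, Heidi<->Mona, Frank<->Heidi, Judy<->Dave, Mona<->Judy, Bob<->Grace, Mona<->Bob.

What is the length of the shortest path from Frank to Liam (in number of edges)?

4

Distance 0: Frank.
Distance 1: Grace, Heidi, Mona.
Distance 2: Bob, Judy, Karl.
Distance 3: Dave, Eve, Pia.
Distance 4: Liam — contains Liam.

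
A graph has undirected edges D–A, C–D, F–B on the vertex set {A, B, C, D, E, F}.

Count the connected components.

3

From A: component {A, C, D}.
From B: component {B, F}.
From E: component {E}.
That's 3 components.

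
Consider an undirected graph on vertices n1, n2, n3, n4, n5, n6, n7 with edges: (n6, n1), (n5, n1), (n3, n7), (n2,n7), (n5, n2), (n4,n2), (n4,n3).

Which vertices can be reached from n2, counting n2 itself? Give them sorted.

n1, n2, n3, n4, n5, n6, n7

Start at n2.
Its neighbours: n4, n5, n7.
Then their neighbours: n1, n3.
Then next layer: n6.
Every vertex is now reached.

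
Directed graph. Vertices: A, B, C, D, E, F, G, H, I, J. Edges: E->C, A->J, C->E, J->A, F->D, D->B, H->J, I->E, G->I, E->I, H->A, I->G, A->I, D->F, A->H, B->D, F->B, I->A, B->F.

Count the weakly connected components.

2

From A: component {A, C, E, G, H, I, J}.
From B: component {B, D, F}.
That's 2 components.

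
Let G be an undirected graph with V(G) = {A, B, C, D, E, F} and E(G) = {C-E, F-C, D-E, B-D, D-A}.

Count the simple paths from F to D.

1

F–C–E–D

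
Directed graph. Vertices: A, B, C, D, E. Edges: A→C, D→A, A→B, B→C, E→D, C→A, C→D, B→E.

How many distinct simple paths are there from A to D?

3

A→B→C→D
A→B→E→D
A→C→D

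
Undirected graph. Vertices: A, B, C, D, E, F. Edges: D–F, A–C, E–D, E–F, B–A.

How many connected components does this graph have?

From A: component {A, B, C}.
From D: component {D, E, F}.
That's 2 components.

2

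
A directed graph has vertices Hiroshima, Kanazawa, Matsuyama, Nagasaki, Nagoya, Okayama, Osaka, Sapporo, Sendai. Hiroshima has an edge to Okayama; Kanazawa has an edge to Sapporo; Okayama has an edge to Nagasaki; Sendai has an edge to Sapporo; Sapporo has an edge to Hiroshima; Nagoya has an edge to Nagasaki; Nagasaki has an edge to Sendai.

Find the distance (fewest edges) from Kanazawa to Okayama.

Distance 0: Kanazawa.
Distance 1: Sapporo.
Distance 2: Hiroshima.
Distance 3: Okayama — contains Okayama.

3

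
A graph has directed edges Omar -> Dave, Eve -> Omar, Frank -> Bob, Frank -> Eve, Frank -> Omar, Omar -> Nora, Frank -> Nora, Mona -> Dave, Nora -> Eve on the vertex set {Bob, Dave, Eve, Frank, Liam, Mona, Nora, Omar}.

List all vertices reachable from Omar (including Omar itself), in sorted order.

Dave, Eve, Nora, Omar

Start at Omar.
Its neighbours: Dave, Nora.
Then their neighbours: Eve.
Nothing further is reachable.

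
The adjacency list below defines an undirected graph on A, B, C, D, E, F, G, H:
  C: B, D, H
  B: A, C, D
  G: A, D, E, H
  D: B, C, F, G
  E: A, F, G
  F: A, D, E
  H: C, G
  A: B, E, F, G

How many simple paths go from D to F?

21

D–B–A–E–F
D–B–A–F
D–B–A–G–E–F
D–B–C–H–G–A–E–F
D–B–C–H–G–A–F
D–B–C–H–G–E–A–F
D–B–C–H–G–E–F
D–C–B–A–E–F
... and 13 more.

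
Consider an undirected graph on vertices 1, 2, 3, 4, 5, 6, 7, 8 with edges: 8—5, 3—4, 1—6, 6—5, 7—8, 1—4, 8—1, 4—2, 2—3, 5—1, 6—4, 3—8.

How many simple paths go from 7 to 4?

7–8–1–4
7–8–1–5–6–4
7–8–1–6–4
7–8–3–2–4
7–8–3–4
7–8–5–1–4
7–8–5–1–6–4
7–8–5–6–1–4
7–8–5–6–4

9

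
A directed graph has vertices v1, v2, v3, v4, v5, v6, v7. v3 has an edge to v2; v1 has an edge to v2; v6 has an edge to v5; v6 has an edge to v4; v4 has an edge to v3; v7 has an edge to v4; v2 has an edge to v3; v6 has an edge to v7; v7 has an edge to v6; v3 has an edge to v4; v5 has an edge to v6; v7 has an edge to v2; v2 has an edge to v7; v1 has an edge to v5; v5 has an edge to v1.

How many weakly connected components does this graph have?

1

From v1: component {v1, v2, v3, v4, v5, v6, v7}.
That's 1 component.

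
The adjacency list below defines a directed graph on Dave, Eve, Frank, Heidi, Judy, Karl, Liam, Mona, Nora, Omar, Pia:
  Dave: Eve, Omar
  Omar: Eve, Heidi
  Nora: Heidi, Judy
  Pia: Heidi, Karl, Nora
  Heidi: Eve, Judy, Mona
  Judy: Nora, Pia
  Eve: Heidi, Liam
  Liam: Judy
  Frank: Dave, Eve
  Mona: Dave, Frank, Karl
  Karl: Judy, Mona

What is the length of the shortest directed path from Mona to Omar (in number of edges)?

Distance 0: Mona.
Distance 1: Dave, Frank, Karl.
Distance 2: Eve, Judy, Omar — contains Omar.

2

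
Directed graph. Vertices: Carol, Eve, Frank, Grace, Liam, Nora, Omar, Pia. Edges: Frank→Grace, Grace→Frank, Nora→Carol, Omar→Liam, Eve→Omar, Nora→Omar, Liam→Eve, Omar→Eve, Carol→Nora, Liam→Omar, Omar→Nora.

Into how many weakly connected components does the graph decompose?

3

From Carol: component {Carol, Eve, Liam, Nora, Omar}.
From Frank: component {Frank, Grace}.
From Pia: component {Pia}.
That's 3 components.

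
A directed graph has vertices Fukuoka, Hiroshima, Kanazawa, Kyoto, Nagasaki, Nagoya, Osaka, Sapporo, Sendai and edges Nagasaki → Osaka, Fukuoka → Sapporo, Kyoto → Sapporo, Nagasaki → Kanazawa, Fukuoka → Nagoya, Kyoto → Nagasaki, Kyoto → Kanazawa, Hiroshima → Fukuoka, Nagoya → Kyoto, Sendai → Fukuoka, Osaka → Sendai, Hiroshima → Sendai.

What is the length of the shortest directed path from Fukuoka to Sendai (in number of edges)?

5

Distance 0: Fukuoka.
Distance 1: Nagoya, Sapporo.
Distance 2: Kyoto.
Distance 3: Kanazawa, Nagasaki.
Distance 4: Osaka.
Distance 5: Sendai — contains Sendai.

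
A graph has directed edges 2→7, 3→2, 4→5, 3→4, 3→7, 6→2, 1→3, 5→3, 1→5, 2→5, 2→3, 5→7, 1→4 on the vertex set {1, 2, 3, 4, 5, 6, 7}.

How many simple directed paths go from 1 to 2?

1→3→2
1→4→5→3→2
1→5→3→2

3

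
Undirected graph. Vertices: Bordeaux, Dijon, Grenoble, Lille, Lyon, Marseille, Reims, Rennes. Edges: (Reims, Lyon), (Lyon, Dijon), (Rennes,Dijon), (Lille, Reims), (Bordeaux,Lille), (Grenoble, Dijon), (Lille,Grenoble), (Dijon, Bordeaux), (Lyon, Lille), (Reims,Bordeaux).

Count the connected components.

From Bordeaux: component {Bordeaux, Dijon, Grenoble, Lille, Lyon, Reims, Rennes}.
From Marseille: component {Marseille}.
That's 2 components.

2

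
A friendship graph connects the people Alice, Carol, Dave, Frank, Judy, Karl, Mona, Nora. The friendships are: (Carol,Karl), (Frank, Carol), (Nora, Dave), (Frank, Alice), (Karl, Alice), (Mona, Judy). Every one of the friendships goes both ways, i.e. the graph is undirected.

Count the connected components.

From Alice: component {Alice, Carol, Frank, Karl}.
From Dave: component {Dave, Nora}.
From Judy: component {Judy, Mona}.
That's 3 components.

3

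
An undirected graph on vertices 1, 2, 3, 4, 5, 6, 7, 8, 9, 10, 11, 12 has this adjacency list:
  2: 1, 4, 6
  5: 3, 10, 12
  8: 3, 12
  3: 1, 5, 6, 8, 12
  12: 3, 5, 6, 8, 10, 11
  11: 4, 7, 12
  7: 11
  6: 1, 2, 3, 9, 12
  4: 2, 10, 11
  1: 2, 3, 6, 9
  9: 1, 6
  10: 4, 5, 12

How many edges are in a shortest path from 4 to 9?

Distance 0: 4.
Distance 1: 2, 10, 11.
Distance 2: 1, 5, 6, 7, 12.
Distance 3: 3, 8, 9 — contains 9.

3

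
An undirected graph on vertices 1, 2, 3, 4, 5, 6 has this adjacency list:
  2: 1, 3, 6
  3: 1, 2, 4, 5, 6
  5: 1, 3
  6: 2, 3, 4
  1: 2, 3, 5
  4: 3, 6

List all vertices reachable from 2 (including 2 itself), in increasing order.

1, 2, 3, 4, 5, 6

Start at 2.
Its neighbours: 1, 3, 6.
Then their neighbours: 4, 5.
Every vertex is now reached.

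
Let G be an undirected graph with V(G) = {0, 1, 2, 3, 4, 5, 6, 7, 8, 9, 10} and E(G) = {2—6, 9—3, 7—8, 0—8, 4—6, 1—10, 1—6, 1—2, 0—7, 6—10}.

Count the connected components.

4

From 0: component {0, 7, 8}.
From 1: component {1, 2, 4, 6, 10}.
From 3: component {3, 9}.
From 5: component {5}.
That's 4 components.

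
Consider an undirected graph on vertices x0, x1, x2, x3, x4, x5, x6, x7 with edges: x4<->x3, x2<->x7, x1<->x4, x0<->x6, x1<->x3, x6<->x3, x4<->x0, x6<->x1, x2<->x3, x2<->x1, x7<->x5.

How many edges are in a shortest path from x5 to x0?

Distance 0: x5.
Distance 1: x7.
Distance 2: x2.
Distance 3: x1, x3.
Distance 4: x4, x6.
Distance 5: x0 — contains x0.

5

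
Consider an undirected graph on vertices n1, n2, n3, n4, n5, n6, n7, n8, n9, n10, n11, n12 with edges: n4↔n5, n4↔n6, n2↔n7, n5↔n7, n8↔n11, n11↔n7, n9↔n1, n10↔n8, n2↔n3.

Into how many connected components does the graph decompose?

3

From n1: component {n1, n9}.
From n2: component {n2, n3, n4, n5, n6, n7, n8, n10, n11}.
From n12: component {n12}.
That's 3 components.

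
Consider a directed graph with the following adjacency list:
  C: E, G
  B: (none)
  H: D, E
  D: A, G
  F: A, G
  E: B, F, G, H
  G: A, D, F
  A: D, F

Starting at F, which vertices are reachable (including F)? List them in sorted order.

A, D, F, G

Start at F.
Its neighbours: A, G.
Then their neighbours: D.
Nothing further is reachable.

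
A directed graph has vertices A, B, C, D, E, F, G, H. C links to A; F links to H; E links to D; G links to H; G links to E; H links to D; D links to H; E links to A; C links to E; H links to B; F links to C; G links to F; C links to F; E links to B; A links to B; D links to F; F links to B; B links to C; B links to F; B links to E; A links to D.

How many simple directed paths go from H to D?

9

H→B→C→A→D
H→B→C→E→A→D
H→B→C→E→D
H→B→E→A→D
H→B→E→D
H→B→F→C→A→D
H→B→F→C→E→A→D
H→B→F→C→E→D
H→D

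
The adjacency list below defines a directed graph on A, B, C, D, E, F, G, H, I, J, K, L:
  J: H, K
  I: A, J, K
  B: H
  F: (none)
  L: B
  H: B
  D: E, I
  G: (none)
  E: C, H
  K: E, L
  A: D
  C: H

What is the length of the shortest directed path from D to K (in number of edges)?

Distance 0: D.
Distance 1: E, I.
Distance 2: A, C, H, J, K — contains K.

2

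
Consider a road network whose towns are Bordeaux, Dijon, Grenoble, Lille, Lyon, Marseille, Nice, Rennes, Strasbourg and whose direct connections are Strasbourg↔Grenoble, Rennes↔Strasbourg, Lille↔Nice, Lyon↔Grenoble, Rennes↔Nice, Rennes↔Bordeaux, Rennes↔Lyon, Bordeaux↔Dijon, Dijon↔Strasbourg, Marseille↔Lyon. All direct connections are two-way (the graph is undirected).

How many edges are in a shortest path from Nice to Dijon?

3

Distance 0: Nice.
Distance 1: Lille, Rennes.
Distance 2: Bordeaux, Lyon, Strasbourg.
Distance 3: Dijon, Grenoble, Marseille — contains Dijon.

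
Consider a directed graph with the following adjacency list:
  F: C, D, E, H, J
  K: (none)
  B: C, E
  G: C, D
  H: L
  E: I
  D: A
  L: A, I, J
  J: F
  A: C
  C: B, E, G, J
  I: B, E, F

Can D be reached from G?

Yes

Explore from G.
Distance 1: reach C, D.
Found D.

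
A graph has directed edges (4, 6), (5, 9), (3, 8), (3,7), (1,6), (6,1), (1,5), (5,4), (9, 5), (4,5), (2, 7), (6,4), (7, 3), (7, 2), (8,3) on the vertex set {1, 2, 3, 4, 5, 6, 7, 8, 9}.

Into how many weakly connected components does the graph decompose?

From 1: component {1, 4, 5, 6, 9}.
From 2: component {2, 3, 7, 8}.
That's 2 components.

2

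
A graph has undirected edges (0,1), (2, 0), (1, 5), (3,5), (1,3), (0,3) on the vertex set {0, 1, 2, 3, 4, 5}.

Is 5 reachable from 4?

No

4 has no edges, so nothing is reachable from it.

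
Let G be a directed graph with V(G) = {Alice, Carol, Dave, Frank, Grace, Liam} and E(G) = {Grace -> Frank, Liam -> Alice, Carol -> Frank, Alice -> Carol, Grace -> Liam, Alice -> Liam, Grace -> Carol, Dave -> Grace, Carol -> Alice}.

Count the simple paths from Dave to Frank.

Dave→Grace→Carol→Frank
Dave→Grace→Frank
Dave→Grace→Liam→Alice→Carol→Frank

3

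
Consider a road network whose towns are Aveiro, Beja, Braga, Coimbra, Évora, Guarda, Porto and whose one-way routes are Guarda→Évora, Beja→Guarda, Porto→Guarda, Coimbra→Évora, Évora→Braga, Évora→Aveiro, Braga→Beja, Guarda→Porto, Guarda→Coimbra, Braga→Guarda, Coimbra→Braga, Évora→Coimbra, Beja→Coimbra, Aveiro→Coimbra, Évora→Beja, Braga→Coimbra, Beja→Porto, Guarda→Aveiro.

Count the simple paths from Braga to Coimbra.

Braga→Beja→Coimbra
Braga→Beja→Guarda→Aveiro→Coimbra
Braga→Beja→Guarda→Coimbra
Braga→Beja→Guarda→Évora→Aveiro→Coimbra
Braga→Beja→Guarda→Évora→Coimbra
Braga→Beja→Porto→Guarda→Aveiro→Coimbra
Braga→Beja→Porto→Guarda→Coimbra
Braga→Beja→Porto→Guarda→Évora→Aveiro→Coimbra
Braga→Beja→Porto→Guarda→Évora→Coimbra
Braga→Coimbra
Braga→Guarda→Aveiro→Coimbra
Braga→Guarda→Coimbra
Braga→Guarda→Évora→Aveiro→Coimbra
Braga→Guarda→Évora→Beja→Coimbra
Braga→Guarda→Évora→Coimbra

15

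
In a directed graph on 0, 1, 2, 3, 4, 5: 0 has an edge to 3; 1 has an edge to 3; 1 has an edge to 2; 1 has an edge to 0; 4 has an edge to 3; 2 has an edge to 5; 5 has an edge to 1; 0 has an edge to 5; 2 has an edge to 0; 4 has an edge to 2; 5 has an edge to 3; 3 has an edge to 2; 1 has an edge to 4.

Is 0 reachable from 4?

Explore from 4.
Distance 1: reach 2, 3.
Distance 2: reach 0, 5.
Found 0.

Yes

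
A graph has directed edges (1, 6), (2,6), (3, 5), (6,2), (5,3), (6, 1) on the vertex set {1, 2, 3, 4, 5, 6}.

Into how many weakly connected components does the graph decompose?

3

From 1: component {1, 2, 6}.
From 3: component {3, 5}.
From 4: component {4}.
That's 3 components.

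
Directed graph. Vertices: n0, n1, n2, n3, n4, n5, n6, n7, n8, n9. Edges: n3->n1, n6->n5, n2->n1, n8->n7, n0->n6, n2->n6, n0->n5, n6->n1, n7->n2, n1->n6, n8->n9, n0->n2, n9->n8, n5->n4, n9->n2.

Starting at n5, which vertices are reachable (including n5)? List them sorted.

n4, n5

Start at n5.
Its neighbours: n4.
Nothing further is reachable.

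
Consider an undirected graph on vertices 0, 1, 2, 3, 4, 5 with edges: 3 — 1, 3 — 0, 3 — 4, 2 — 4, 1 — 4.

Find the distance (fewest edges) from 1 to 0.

2

Distance 0: 1.
Distance 1: 3, 4.
Distance 2: 0, 2 — contains 0.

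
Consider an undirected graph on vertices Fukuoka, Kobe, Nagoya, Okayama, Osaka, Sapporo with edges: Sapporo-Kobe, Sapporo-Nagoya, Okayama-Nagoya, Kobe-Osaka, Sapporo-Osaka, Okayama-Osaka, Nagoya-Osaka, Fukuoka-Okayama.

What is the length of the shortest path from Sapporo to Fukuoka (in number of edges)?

3

Distance 0: Sapporo.
Distance 1: Kobe, Nagoya, Osaka.
Distance 2: Okayama.
Distance 3: Fukuoka — contains Fukuoka.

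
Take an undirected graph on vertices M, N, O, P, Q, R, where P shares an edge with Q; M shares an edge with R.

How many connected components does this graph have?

4

From M: component {M, R}.
From N: component {N}.
From O: component {O}.
From P: component {P, Q}.
That's 4 components.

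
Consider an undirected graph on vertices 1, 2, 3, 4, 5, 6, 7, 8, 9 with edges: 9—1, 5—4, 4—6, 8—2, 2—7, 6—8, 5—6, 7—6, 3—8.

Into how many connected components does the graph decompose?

From 1: component {1, 9}.
From 2: component {2, 3, 4, 5, 6, 7, 8}.
That's 2 components.

2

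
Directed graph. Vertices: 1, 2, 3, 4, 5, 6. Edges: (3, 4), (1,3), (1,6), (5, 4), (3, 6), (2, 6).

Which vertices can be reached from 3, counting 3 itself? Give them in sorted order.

3, 4, 6

Start at 3.
Its neighbours: 4, 6.
Nothing further is reachable.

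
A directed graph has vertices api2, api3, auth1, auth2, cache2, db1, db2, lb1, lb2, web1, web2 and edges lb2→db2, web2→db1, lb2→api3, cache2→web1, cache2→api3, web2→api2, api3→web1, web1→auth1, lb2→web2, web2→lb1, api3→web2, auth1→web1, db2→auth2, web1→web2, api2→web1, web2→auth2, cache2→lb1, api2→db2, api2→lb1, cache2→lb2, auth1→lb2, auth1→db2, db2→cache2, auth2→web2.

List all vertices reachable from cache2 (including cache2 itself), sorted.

Start at cache2.
Its neighbours: api3, lb1, lb2, web1.
Then their neighbours: auth1, db2, web2.
Then next layer: api2, auth2, db1.
Every vertex is now reached.

api2, api3, auth1, auth2, cache2, db1, db2, lb1, lb2, web1, web2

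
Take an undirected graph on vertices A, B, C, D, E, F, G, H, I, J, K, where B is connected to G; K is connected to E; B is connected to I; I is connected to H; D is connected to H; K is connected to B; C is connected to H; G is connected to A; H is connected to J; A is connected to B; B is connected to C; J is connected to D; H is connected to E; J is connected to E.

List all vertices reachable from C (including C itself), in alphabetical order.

Start at C.
Its neighbours: B, H.
Then their neighbours: A, D, E, G, I, J, K.
Nothing further is reachable.

A, B, C, D, E, G, H, I, J, K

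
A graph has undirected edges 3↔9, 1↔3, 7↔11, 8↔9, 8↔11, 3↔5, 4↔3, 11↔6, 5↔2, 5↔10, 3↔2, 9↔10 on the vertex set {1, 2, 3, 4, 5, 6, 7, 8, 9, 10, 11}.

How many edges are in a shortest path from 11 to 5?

4

Distance 0: 11.
Distance 1: 6, 7, 8.
Distance 2: 9.
Distance 3: 3, 10.
Distance 4: 1, 2, 4, 5 — contains 5.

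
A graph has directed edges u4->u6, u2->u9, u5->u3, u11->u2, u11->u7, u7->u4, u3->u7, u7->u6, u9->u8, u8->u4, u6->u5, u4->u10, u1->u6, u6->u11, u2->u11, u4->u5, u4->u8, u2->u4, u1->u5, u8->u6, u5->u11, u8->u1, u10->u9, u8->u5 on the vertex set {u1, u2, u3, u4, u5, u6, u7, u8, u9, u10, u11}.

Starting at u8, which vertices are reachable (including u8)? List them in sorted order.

Start at u8.
Its neighbours: u1, u4, u5, u6.
Then their neighbours: u3, u10, u11.
Then next layer: u2, u7, u9.
Every vertex is now reached.

u1, u2, u3, u4, u5, u6, u7, u8, u9, u10, u11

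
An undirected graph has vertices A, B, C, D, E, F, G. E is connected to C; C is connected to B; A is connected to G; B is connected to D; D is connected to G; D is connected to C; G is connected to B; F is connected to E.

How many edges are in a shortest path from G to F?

4

Distance 0: G.
Distance 1: A, B, D.
Distance 2: C.
Distance 3: E.
Distance 4: F — contains F.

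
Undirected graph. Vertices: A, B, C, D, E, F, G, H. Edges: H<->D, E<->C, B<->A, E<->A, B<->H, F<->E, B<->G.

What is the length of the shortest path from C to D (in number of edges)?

Distance 0: C.
Distance 1: E.
Distance 2: A, F.
Distance 3: B.
Distance 4: G, H.
Distance 5: D — contains D.

5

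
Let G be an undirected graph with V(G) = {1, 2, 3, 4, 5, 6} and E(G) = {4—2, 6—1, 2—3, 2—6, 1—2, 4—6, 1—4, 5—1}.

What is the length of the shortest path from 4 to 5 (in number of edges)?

2

Distance 0: 4.
Distance 1: 1, 2, 6.
Distance 2: 3, 5 — contains 5.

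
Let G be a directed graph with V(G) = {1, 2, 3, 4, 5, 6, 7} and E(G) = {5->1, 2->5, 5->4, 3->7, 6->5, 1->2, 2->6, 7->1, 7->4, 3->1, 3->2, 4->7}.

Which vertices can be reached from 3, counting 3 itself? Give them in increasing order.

1, 2, 3, 4, 5, 6, 7

Start at 3.
Its neighbours: 1, 2, 7.
Then their neighbours: 4, 5, 6.
Every vertex is now reached.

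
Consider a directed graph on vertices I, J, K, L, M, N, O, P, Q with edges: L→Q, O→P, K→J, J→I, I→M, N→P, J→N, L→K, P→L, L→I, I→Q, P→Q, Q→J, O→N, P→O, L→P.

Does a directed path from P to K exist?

Explore from P.
Distance 1: reach L, O, Q.
Distance 2: reach I, J, K, N.
Found K.

Yes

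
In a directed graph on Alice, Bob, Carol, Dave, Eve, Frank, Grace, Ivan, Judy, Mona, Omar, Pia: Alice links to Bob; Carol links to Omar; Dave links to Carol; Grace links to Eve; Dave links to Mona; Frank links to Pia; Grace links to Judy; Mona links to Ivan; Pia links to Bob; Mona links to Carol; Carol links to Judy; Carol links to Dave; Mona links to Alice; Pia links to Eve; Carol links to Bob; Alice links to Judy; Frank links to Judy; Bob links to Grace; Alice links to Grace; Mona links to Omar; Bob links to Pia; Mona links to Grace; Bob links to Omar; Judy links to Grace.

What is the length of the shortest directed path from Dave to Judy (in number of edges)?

Distance 0: Dave.
Distance 1: Carol, Mona.
Distance 2: Alice, Bob, Grace, Ivan, Judy, Omar — contains Judy.

2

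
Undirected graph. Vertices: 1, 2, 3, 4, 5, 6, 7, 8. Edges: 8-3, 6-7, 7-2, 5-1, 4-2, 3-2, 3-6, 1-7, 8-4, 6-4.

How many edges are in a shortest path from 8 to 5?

Distance 0: 8.
Distance 1: 3, 4.
Distance 2: 2, 6.
Distance 3: 7.
Distance 4: 1.
Distance 5: 5 — contains 5.

5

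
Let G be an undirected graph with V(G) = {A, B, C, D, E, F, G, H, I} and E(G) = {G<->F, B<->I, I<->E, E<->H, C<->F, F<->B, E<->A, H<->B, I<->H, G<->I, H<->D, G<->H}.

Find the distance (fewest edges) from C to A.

5

Distance 0: C.
Distance 1: F.
Distance 2: B, G.
Distance 3: H, I.
Distance 4: D, E.
Distance 5: A — contains A.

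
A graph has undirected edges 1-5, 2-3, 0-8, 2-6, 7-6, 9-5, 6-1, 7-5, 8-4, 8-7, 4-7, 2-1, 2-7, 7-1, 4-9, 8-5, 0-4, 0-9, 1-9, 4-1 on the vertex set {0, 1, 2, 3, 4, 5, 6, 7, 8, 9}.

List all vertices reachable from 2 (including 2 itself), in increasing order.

0, 1, 2, 3, 4, 5, 6, 7, 8, 9

Start at 2.
Its neighbours: 1, 3, 6, 7.
Then their neighbours: 4, 5, 8, 9.
Then next layer: 0.
Every vertex is now reached.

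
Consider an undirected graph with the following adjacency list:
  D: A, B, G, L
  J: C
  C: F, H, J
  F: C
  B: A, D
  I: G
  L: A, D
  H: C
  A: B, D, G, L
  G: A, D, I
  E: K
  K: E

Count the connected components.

From A: component {A, B, D, G, I, L}.
From C: component {C, F, H, J}.
From E: component {E, K}.
That's 3 components.

3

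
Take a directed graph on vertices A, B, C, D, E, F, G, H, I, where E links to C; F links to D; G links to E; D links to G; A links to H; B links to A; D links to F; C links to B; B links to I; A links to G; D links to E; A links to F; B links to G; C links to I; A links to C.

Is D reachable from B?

Explore from B.
Distance 1: reach A, G, I.
Distance 2: reach C, E, F, H.
Distance 3: reach D.
Found D.

Yes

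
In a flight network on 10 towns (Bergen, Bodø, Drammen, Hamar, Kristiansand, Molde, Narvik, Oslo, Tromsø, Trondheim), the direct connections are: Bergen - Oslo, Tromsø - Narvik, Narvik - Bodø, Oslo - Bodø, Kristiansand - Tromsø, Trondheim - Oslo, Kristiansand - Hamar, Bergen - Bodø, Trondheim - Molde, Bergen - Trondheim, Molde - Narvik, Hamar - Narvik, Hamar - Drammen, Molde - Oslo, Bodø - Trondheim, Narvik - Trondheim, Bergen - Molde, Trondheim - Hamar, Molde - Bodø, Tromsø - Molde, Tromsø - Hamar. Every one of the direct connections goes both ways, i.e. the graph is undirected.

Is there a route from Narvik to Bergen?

Explore from Narvik.
Distance 1: reach Bodø, Hamar, Molde, Tromsø, Trondheim.
Distance 2: reach Bergen, Drammen, Kristiansand, Oslo.
Found Bergen.

Yes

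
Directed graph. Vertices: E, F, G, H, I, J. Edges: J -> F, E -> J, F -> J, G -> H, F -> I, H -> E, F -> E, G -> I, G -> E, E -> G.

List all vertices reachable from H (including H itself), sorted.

E, F, G, H, I, J

Start at H.
Its neighbours: E.
Then their neighbours: G, J.
Then next layer: F, I.
Every vertex is now reached.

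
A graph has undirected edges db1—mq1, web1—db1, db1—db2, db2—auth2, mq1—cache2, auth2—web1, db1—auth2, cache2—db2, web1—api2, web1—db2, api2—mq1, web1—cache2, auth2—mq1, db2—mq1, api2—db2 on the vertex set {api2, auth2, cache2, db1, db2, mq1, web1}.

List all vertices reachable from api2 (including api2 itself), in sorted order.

Start at api2.
Its neighbours: db2, mq1, web1.
Then their neighbours: auth2, cache2, db1.
Every vertex is now reached.

api2, auth2, cache2, db1, db2, mq1, web1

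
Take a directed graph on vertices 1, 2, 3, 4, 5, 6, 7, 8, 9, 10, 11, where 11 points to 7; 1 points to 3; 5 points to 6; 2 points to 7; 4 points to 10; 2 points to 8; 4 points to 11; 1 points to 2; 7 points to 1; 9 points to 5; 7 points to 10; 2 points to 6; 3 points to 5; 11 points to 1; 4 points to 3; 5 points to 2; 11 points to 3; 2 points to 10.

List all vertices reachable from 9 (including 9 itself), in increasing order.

Start at 9.
Its neighbours: 5.
Then their neighbours: 2, 6.
Then next layer: 7, 8, 10.
Then next layer: 1.
Then next layer: 3.
Nothing further is reachable.

1, 2, 3, 5, 6, 7, 8, 9, 10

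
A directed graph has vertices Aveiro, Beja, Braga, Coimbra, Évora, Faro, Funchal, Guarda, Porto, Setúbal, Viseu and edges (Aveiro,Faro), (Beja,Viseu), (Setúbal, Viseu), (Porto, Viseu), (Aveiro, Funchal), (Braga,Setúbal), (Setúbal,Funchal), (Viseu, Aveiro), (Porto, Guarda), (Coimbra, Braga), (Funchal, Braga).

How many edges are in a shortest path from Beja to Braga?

Distance 0: Beja.
Distance 1: Viseu.
Distance 2: Aveiro.
Distance 3: Faro, Funchal.
Distance 4: Braga — contains Braga.

4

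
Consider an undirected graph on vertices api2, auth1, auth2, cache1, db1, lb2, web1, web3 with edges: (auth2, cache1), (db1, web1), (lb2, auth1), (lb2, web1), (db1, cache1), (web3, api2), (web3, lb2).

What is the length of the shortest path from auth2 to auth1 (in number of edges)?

5

Distance 0: auth2.
Distance 1: cache1.
Distance 2: db1.
Distance 3: web1.
Distance 4: lb2.
Distance 5: auth1, web3 — contains auth1.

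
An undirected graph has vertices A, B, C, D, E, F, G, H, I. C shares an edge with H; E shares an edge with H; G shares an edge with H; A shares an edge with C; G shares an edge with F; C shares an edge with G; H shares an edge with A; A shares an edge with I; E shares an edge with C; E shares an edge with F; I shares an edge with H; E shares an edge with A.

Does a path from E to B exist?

Explore from E.
Distance 1: reach A, C, F, H.
Distance 2: reach G, I.
The search is exhausted without reaching B; it lies in a different component.

No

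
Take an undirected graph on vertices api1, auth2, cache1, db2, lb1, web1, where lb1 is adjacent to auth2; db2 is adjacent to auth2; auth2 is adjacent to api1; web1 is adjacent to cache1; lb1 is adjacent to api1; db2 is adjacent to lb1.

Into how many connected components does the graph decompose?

2

From api1: component {api1, auth2, db2, lb1}.
From cache1: component {cache1, web1}.
That's 2 components.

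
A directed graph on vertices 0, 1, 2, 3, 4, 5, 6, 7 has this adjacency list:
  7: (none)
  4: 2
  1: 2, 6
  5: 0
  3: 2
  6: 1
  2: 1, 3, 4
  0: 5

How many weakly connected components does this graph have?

3

From 0: component {0, 5}.
From 1: component {1, 2, 3, 4, 6}.
From 7: component {7}.
That's 3 components.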